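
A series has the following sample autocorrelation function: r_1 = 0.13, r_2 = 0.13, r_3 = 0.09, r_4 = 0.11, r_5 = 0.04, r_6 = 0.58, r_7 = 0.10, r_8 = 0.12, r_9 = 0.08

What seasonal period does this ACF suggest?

6

The largest autocorrelation is r_6 = 0.58; the remaining lags stay at or below 0.13.
The dominant spike at lag 6 indicates a seasonal period of 6.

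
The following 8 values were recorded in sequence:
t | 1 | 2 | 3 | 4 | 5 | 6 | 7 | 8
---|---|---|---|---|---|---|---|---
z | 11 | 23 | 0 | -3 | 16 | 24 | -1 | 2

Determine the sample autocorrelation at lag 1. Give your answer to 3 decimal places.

Mean z̄ = (11 + 23 + 0 − 3 + 16 + 24 − 1 + 2)/8 = 9.0000
Deviations from mean: 2.0000, 14.0000, -9.0000, -12.0000, 7.0000, 15.0000, -10.0000, -7.0000
Σ(z_t−z̄)(z_{t+1}−z̄) = (28.0000) + (-126.0000) + (108.0000) + (-84.0000) + (105.0000) + (-150.0000) + (70.0000) = -49.0000
Denominator Σ(z_t−z̄)² = 848.0000
r_1 = -49.0000 / 848.0000 = -0.058

-0.058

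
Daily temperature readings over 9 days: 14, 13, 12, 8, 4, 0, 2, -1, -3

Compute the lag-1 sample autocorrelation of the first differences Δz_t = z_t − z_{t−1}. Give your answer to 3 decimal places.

-0.171

First differences Δz: -1, -1, -4, -4, -4, 2, -3, -2
Mean of differences = -2.1250
Numerator Σ(Δz_t−Δz̄)(Δz_{t+1}−Δz̄) = -5.2656
Denominator Σ(Δz_t−Δz̄)² = 30.8750
r_1(Δz) = -5.2656 / 30.8750 = -0.171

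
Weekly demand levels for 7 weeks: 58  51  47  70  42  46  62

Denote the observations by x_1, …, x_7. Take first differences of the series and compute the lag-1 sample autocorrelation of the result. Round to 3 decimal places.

First differences Δx: -7, -4, 23, -28, 4, 16
Mean of differences = 0.6667
Numerator Σ(Δx_t−Δx̄)(Δx_{t+1}−Δx̄) = -753.1111
Denominator Σ(Δx_t−Δx̄)² = 1647.3333
r_1(Δx) = -753.1111 / 1647.3333 = -0.457

-0.457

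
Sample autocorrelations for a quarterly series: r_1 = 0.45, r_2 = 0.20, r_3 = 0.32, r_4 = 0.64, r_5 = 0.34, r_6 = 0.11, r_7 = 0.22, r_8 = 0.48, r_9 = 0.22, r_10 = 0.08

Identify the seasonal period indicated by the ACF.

4

The largest autocorrelation is r_4 = 0.64, with a weaker echo at lag 8 (0.48); the remaining lags stay at or below 0.45. The elevated value at lag 1 (0.45), dropping to 0.20 at lag 2, reflects decaying short-term dependence rather than seasonality.
The dominant spike at lag 4 indicates a seasonal period of 4.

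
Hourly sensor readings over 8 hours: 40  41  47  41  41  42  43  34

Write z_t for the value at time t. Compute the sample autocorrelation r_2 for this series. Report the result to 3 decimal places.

Mean z̄ = (40 + 41 + 47 + 41 + 41 + 42 + 43 + 34)/8 = 41.1250
Deviations from mean: -1.1250, -0.1250, 5.8750, -0.1250, -0.1250, 0.8750, 1.8750, -7.1250
Σ(z_t−z̄)(z_{t+2}−z̄) = (-6.6094) + (0.0156) + (-0.7344) + (-0.1094) + (-0.2344) + (-6.2344) = -13.9063
Denominator Σ(z_t−z̄)² = 90.8750
r_2 = -13.9063 / 90.8750 = -0.153

-0.153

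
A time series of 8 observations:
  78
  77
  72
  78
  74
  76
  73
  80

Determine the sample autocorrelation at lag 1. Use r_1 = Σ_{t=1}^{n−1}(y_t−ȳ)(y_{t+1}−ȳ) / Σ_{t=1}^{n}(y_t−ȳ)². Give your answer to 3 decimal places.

-0.481

Mean ȳ = (78 + 77 + 72 + 78 + 74 + 76 + 73 + 80)/8 = 76.0000
Σ(y_t−ȳ)(y_{t+1}−ȳ) = (2.0000) + (-4.0000) + (-8.0000) + (-4.0000) + (0.0000) + (0.0000) + (-12.0000) = -26.0000
Denominator Σ(y_t−ȳ)² = 54.0000
r_1 = -26.0000 / 54.0000 = -0.481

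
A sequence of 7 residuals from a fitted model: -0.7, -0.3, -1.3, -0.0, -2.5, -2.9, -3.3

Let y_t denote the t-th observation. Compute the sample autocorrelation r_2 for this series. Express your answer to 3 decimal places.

0.142

Mean ȳ = (-0.7 − 0.3 − 1.3 − 0.0 − 2.5 − 2.9 − 3.3)/7 = -1.5714
Deviations from mean: 0.8714, 1.2714, 0.2714, 1.5714, -0.9286, -1.3286, -1.7286
Numerator Σ_{t=1}^{5}(y_t−ȳ)(y_{t+2}−ȳ) = 1.4998
Denominator Σ(y_t−ȳ)² = 10.5343
r_2 = 1.4998 / 10.5343 = 0.142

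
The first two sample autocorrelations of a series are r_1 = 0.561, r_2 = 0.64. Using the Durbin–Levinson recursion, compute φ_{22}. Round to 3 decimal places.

φ_{22} = (r_2 − r_1²) / (1 − r_1²)
r_1² = (0.561)² = 0.314721
Numerator = 0.64 − 0.3147 = 0.3253; denominator = 1 − 0.3147 = 0.6853
φ_{22} = 0.3253 / 0.6853 = 0.475

0.475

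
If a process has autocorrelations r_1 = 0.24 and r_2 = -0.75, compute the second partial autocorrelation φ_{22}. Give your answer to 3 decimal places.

-0.857

φ_{22} = (r_2 − r_1²) / (1 − r_1²)
r_1² = (0.24)² = 0.0576
Numerator = -0.75 − 0.0576 = -0.8076; denominator = 1 − 0.0576 = 0.9424
φ_{22} = -0.8076 / 0.9424 = -0.857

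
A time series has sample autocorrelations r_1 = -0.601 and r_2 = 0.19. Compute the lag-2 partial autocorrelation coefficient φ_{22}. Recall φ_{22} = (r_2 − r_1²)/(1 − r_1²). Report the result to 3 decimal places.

φ_{22} = (r_2 − r_1²) / (1 − r_1²)
r_1² = (-0.601)² = 0.361201
Numerator = 0.19 − 0.3612 = -0.1712; denominator = 1 − 0.3612 = 0.6388
φ_{22} = -0.1712 / 0.6388 = -0.268

-0.268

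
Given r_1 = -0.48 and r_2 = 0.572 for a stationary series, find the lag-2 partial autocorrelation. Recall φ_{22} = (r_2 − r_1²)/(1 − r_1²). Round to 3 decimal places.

φ_{22} = (r_2 − r_1²) / (1 − r_1²)
r_1² = (-0.48)² = 0.2304
Numerator = 0.572 − 0.2304 = 0.3416; denominator = 1 − 0.2304 = 0.7696
φ_{22} = 0.3416 / 0.7696 = 0.444

0.444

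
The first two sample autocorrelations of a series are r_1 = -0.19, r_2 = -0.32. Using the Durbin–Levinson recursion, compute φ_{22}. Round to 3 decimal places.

-0.369

φ_{22} = (r_2 − r_1²) / (1 − r_1²)
r_1² = (-0.19)² = 0.0361
Numerator = -0.32 − 0.0361 = -0.3561; denominator = 1 − 0.0361 = 0.9639
φ_{22} = -0.3561 / 0.9639 = -0.369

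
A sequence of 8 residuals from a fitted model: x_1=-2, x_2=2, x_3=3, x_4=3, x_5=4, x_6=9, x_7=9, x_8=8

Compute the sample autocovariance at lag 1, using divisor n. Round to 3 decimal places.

Mean x̄ = (-2 + 2 + 3 + 3 + 4 + 9 + 9 + 8)/8 = 4.5000
Σ_{t=1}^{7}(x_t−x̄)(x_{t+1}−x̄) = 56.7500
γ_1 = 56.7500 / 8 = 7.094

7.094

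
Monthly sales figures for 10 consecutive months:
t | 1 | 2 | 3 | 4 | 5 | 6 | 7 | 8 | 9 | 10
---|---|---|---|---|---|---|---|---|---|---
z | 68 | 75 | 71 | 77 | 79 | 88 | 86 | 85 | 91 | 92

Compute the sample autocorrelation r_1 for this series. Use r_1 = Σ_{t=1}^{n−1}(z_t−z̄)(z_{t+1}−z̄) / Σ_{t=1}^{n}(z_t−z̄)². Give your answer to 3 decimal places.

0.592

Mean z̄ = (68 + 75 + 71 + 77 + 79 + 88 + 86 + 85 + 91 + 92)/10 = 81.2000
Numerator Σ_{t=1}^{9}(z_t−z̄)(z_{t+1}−z̄) = 376.1600
Denominator Σ(z_t−z̄)² = 635.6000
r_1 = 376.1600 / 635.6000 = 0.592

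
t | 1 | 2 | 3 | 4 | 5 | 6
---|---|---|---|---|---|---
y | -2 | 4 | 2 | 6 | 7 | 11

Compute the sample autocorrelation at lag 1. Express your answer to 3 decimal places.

0.207

Mean ȳ = (-2 + 4 + 2 + 6 + 7 + 11)/6 = 4.6667
Deviations from mean: -6.6667, -0.6667, -2.6667, 1.3333, 2.3333, 6.3333
Σ(y_t−ȳ)(y_{t+1}−ȳ) = (4.4444) + (1.7778) + (-3.5556) + (3.1111) + (14.7778) = 20.5556
Denominator Σ(y_t−ȳ)² = 99.3333
r_1 = 20.5556 / 99.3333 = 0.207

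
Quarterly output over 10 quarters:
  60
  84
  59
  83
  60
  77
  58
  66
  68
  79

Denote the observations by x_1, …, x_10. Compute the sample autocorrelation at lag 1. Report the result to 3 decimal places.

-0.703

Mean x̄ = (60 + 84 + 59 + 83 + 60 + 77 + 58 + 66 + 68 + 79)/10 = 69.4000
Numerator Σ_{t=1}^{9}(x_t−x̄)(x_{t+1}−x̄) = -686.3600
Denominator Σ(x_t−x̄)² = 976.4000
r_1 = -686.3600 / 976.4000 = -0.703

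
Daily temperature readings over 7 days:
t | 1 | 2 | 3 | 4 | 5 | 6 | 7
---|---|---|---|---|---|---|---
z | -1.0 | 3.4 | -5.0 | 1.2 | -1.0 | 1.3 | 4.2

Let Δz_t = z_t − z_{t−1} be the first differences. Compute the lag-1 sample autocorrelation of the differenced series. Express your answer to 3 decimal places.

-0.702

First differences Δz: 4.4, -8.4, 6.2, -2.2, 2.3, 2.9
Mean of differences = 0.8667
Numerator Σ(Δz_t−Δz̄)(Δz_{t+1}−Δz̄) = -100.0011
Denominator Σ(Δz_t−Δz̄)² = 142.3933
r_1(Δz) = -100.0011 / 142.3933 = -0.702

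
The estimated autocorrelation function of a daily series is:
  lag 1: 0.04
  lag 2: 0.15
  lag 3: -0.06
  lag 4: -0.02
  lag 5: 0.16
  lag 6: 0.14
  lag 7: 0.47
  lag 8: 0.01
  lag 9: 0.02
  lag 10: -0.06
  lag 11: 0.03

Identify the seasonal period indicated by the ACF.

The largest autocorrelation is r_7 = 0.47; the remaining lags stay at or below 0.16.
The dominant spike at lag 7 indicates a seasonal period of 7.

7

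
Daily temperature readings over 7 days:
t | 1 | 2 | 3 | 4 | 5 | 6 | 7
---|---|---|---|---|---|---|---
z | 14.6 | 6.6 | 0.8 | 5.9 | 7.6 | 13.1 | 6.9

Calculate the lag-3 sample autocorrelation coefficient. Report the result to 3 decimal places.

Mean z̄ = (14.6 + 6.6 + 0.8 + 5.9 + 7.6 + 13.1 + 6.9)/7 = 7.9286
Deviations from mean: 6.6714, -1.3286, -7.1286, -2.0286, -0.3286, 5.1714, -1.0286
Numerator Σ_{t=1}^{4}(z_t−z̄)(z_{t+3}−z̄) = -47.8753
Denominator Σ(z_t−z̄)² = 129.1143
r_3 = -47.8753 / 129.1143 = -0.371

-0.371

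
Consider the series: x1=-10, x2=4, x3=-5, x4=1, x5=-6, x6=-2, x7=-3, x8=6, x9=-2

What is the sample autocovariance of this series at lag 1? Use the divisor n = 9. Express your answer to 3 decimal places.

Mean x̄ = (-10 + 4 − 5 + 1 − 6 − 2 − 3 + 6 − 2)/9 = -1.8889
Σ_{t=1}^{8}(x_t−x̄)(x_{t+1}−x̄) = -96.0123
γ_1 = -96.0123 / 9 = -10.668

-10.668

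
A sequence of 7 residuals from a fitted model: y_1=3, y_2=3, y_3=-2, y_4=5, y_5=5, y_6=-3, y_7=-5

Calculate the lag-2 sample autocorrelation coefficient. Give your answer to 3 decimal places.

Mean ȳ = (3 + 3 − 2 + 5 + 5 − 3 − 5)/7 = 0.8571
Deviations from mean: 2.1429, 2.1429, -2.8571, 4.1429, 4.1429, -3.8571, -5.8571
Σ(y_t−ȳ)(y_{t+2}−ȳ) = (-6.1224) + (8.8776) + (-11.8367) + (-15.9796) + (-24.2653) = -49.3265
Denominator Σ(y_t−ȳ)² = 100.8571
r_2 = -49.3265 / 100.8571 = -0.489

-0.489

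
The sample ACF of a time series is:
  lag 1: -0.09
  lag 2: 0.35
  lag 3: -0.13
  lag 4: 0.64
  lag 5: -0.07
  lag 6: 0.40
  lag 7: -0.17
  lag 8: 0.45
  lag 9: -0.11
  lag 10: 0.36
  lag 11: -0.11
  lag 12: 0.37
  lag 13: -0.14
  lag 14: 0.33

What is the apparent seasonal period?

The largest autocorrelation is r_4 = 0.64, with a weaker echo at lag 8 (0.45); the remaining lags stay at or below 0.40.
The dominant spike at lag 4 indicates a seasonal period of 4.

4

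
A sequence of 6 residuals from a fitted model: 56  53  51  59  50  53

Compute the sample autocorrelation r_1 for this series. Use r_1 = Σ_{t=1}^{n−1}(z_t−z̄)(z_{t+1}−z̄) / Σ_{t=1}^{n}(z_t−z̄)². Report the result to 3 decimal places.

-0.562

Mean z̄ = (56 + 53 + 51 + 59 + 50 + 53)/6 = 53.6667
Deviations from mean: 2.3333, -0.6667, -2.6667, 5.3333, -3.6667, -0.6667
Σ(z_t−z̄)(z_{t+1}−z̄) = (-1.5556) + (1.7778) + (-14.2222) + (-19.5556) + (2.4444) = -31.1111
Denominator Σ(z_t−z̄)² = 55.3333
r_1 = -31.1111 / 55.3333 = -0.562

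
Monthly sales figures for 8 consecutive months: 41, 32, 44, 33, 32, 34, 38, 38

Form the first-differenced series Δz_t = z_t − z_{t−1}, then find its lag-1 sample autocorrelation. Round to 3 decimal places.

-0.603

First differences Δz: -9, 12, -11, -1, 2, 4, 0
Mean of differences = -0.4286
Numerator Σ(Δz_t−Δz̄)(Δz_{t+1}−Δz̄) = -220.6122
Denominator Σ(Δz_t−Δz̄)² = 365.7143
r_1(Δz) = -220.6122 / 365.7143 = -0.603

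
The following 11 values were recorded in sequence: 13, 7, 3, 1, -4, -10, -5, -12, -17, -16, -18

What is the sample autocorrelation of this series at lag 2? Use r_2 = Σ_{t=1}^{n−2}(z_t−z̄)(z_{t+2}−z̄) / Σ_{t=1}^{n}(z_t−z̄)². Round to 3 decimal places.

Mean z̄ = (13 + 7 + 3 + 1 − 4 − 10 − 5 − 12 − 17 − 16 − 18)/11 = -5.2727
Numerator Σ_{t=1}^{9}(z_t−z̄)(z_{t+2}−z̄) = 459.3967
Denominator Σ(z_t−z̄)² = 1076.1818
r_2 = 459.3967 / 1076.1818 = 0.427

0.427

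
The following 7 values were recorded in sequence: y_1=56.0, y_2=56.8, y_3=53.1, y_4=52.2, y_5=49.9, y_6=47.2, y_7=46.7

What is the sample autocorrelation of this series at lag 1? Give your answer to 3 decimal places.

Mean ȳ = (56.0 + 56.8 + 53.1 + 52.2 + 49.9 + 47.2 + 46.7)/7 = 51.7000
Deviations from mean: 4.3000, 5.1000, 1.4000, 0.5000, -1.8000, -4.5000, -5.0000
Σ(y_t−ȳ)(y_{t+1}−ȳ) = (21.9300) + (7.1400) + (0.7000) + (-0.9000) + (8.1000) + (22.5000) = 59.4700
Denominator Σ(y_t−ȳ)² = 95.2000
r_1 = 59.4700 / 95.2000 = 0.625

0.625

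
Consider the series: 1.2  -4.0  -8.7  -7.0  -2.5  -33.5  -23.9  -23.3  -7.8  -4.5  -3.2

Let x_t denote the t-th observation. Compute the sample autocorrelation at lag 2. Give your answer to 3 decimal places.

Mean x̄ = (1.2 − 4.0 − 8.7 − 7.0 − 2.5 − 33.5 − 23.9 − 23.3 − 7.8 − 4.5 − 3.2)/11 = -10.6545
Numerator Σ_{t=1}^{9}(x_t−x̄)(x_{t+2}−x̄) = 66.4613
Denominator Σ(x_t−x̄)² = 1227.3473
r_2 = 66.4613 / 1227.3473 = 0.054

0.054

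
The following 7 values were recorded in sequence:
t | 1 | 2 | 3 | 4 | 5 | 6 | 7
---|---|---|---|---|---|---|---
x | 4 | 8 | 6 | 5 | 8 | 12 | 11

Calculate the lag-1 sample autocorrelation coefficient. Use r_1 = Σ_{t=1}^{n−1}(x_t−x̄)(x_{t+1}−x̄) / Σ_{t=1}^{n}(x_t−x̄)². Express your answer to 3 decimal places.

Mean x̄ = (4 + 8 + 6 + 5 + 8 + 12 + 11)/7 = 7.7143
Deviations from mean: -3.7143, 0.2857, -1.7143, -2.7143, 0.2857, 4.2857, 3.2857
Numerator Σ_{t=1}^{6}(x_t−x̄)(x_{t+1}−x̄) = 17.6327
Denominator Σ(x_t−x̄)² = 53.4286
r_1 = 17.6327 / 53.4286 = 0.330

0.330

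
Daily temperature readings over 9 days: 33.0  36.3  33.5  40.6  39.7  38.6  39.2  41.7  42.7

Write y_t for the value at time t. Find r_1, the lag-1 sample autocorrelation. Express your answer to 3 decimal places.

Mean ȳ = (33.0 + 36.3 + 33.5 + 40.6 + 39.7 + 38.6 + 39.2 + 41.7 + 42.7)/9 = 38.3667
Numerator Σ_{t=1}^{8}(y_t−ȳ)(y_{t+1}−ȳ) = 30.9856
Denominator Σ(y_t−ȳ)² = 94.1600
r_1 = 30.9856 / 94.1600 = 0.329

0.329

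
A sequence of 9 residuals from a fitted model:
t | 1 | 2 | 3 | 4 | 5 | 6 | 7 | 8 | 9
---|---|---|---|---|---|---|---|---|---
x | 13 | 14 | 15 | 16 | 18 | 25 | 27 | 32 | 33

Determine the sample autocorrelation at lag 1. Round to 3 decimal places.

Mean x̄ = (13 + 14 + 15 + 16 + 18 + 25 + 27 + 32 + 33)/9 = 21.4444
Numerator Σ_{t=1}^{8}(x_t−x̄)(x_{t+1}−x̄) = 352.8025
Denominator Σ(x_t−x̄)² = 498.2222
r_1 = 352.8025 / 498.2222 = 0.708

0.708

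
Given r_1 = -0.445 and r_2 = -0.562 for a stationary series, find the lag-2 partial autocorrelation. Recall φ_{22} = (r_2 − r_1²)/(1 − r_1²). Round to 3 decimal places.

-0.948

φ_{22} = (r_2 − r_1²) / (1 − r_1²)
r_1² = (-0.445)² = 0.198025
Numerator = -0.562 − 0.1980 = -0.7600; denominator = 1 − 0.1980 = 0.8020
φ_{22} = -0.7600 / 0.8020 = -0.948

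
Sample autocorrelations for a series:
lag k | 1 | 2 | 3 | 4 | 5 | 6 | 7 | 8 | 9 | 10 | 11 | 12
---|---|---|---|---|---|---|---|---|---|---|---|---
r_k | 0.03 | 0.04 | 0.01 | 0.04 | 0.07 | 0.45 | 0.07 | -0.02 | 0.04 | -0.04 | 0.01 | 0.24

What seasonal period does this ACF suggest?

6

The largest autocorrelation is r_6 = 0.45, with a weaker echo at lag 12 (0.24); the remaining lags stay at or below 0.07.
The dominant spike at lag 6 indicates a seasonal period of 6.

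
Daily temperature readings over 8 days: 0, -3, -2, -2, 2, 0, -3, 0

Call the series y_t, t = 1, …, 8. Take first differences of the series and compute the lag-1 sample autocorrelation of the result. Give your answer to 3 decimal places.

First differences Δy: -3, 1, 0, 4, -2, -3, 3
Mean of differences = 0.0000
Numerator Σ(Δy_t−Δȳ)(Δy_{t+1}−Δȳ) = -14.0000
Denominator Σ(Δy_t−Δȳ)² = 48.0000
r_1(Δy) = -14.0000 / 48.0000 = -0.292

-0.292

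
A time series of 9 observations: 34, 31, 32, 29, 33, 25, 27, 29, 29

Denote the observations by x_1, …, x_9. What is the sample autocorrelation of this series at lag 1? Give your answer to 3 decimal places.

0.068

Mean x̄ = (34 + 31 + 32 + 29 + 33 + 25 + 27 + 29 + 29)/9 = 29.8889
Numerator Σ_{t=1}^{8}(x_t−x̄)(x_{t+1}−x̄) = 4.5432
Denominator Σ(x_t−x̄)² = 66.8889
r_1 = 4.5432 / 66.8889 = 0.068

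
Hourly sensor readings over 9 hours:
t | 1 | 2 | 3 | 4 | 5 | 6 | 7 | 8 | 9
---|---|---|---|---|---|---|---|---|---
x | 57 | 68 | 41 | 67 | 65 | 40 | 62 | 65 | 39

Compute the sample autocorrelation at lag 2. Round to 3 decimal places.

-0.313

Mean x̄ = (57 + 68 + 41 + 67 + 65 + 40 + 62 + 65 + 39)/9 = 56.0000
Σ(x_t−x̄)(x_{t+2}−x̄) = (-15.0000) + (132.0000) + (-135.0000) + (-176.0000) + (54.0000) + (-144.0000) + (-102.0000) = -386.0000
Denominator Σ(x_t−x̄)² = 1234.0000
r_2 = -386.0000 / 1234.0000 = -0.313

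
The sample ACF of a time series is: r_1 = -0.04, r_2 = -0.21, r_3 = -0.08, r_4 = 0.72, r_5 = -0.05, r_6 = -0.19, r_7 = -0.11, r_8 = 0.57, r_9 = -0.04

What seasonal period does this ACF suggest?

4

The largest autocorrelation is r_4 = 0.72, with a weaker echo at lag 8 (0.57); the remaining lags stay at or below -0.04.
The dominant spike at lag 4 indicates a seasonal period of 4.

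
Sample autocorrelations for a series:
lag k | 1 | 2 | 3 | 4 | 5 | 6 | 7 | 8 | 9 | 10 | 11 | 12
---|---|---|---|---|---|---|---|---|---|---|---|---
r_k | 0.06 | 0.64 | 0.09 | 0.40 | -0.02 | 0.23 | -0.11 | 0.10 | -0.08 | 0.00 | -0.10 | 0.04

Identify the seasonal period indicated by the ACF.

2

The largest autocorrelation is r_2 = 0.64, with weaker echoes at lags 4 (0.40) and 6 (0.23); the remaining lags stay at or below 0.10.
The dominant spike at lag 2 indicates a seasonal period of 2.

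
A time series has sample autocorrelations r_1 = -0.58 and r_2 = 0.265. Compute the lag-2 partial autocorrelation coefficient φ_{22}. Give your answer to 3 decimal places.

φ_{22} = (r_2 − r_1²) / (1 − r_1²)
r_1² = (-0.58)² = 0.3364
Numerator = 0.265 − 0.3364 = -0.0714; denominator = 1 − 0.3364 = 0.6636
φ_{22} = -0.0714 / 0.6636 = -0.108

-0.108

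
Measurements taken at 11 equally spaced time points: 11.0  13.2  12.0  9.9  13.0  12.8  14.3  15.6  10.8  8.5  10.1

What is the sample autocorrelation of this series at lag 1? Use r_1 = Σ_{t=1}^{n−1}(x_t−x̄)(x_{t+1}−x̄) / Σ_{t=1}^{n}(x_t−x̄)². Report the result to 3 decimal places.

0.325

Mean x̄ = (11.0 + 13.2 + 12.0 + 9.9 + 13.0 + 12.8 + 14.3 + 15.6 + 10.8 + 8.5 + 10.1)/11 = 11.9273
Numerator Σ_{t=1}^{10}(x_t−x̄)(x_{t+1}−x̄) = 14.2974
Denominator Σ(x_t−x̄)² = 43.9818
r_1 = 14.2974 / 43.9818 = 0.325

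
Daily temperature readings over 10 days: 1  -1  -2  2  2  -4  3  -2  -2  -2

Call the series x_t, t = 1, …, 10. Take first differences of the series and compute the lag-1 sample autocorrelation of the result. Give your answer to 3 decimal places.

First differences Δx: -2, -1, 4, 0, -6, 7, -5, 0, 0
Mean of differences = -0.3333
Numerator Σ(Δx_t−Δx̄)(Δx_{t+1}−Δx̄) = -79.4444
Denominator Σ(Δx_t−Δx̄)² = 130.0000
r_1(Δx) = -79.4444 / 130.0000 = -0.611

-0.611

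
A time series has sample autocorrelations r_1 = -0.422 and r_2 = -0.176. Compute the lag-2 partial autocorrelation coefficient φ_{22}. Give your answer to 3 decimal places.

φ_{22} = (r_2 − r_1²) / (1 − r_1²)
r_1² = (-0.422)² = 0.178084
Numerator = -0.176 − 0.1781 = -0.3541; denominator = 1 − 0.1781 = 0.8219
φ_{22} = -0.3541 / 0.8219 = -0.431

-0.431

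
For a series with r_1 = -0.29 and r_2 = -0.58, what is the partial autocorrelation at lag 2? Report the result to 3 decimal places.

-0.725

φ_{22} = (r_2 − r_1²) / (1 − r_1²)
r_1² = (-0.29)² = 0.0841
Numerator = -0.58 − 0.0841 = -0.6641; denominator = 1 − 0.0841 = 0.9159
φ_{22} = -0.6641 / 0.9159 = -0.725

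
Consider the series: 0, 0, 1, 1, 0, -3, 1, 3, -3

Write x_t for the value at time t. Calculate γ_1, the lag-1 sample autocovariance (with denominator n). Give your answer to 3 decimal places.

Mean x̄ = (0 + 0 + 1 + 1 + 0 − 3 + 1 + 3 − 3)/9 = 0.0000
Σ_{t=1}^{8}(x_t−x̄)(x_{t+1}−x̄) = -8.0000
γ_1 = -8.0000 / 9 = -0.889

-0.889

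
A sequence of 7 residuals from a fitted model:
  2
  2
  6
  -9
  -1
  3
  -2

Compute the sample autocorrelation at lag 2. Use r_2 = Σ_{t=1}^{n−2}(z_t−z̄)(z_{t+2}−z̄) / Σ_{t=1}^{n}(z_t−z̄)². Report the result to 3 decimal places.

-0.263

Mean z̄ = (2 + 2 + 6 − 9 − 1 + 3 − 2)/7 = 0.1429
Deviations from mean: 1.8571, 1.8571, 5.8571, -9.1429, -1.1429, 2.8571, -2.1429
Numerator Σ_{t=1}^{5}(z_t−z̄)(z_{t+2}−z̄) = -36.4694
Denominator Σ(z_t−z̄)² = 138.8571
r_2 = -36.4694 / 138.8571 = -0.263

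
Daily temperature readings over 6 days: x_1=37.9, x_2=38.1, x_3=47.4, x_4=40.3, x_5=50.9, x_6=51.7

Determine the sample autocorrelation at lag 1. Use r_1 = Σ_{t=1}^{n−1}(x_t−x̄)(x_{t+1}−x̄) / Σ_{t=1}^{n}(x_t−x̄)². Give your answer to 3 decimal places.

Mean x̄ = (37.9 + 38.1 + 47.4 + 40.3 + 50.9 + 51.7)/6 = 44.3833
Numerator Σ_{t=1}^{5}(x_t−x̄)(x_{t+1}−x̄) = 30.5347
Denominator Σ(x_t−x̄)² = 203.2883
r_1 = 30.5347 / 203.2883 = 0.150

0.150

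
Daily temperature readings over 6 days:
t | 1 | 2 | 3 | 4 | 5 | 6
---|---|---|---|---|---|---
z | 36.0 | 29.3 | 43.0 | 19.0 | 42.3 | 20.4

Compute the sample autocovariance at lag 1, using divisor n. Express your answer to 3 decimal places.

-72.521

Mean z̄ = (36.0 + 29.3 + 43.0 + 19.0 + 42.3 + 20.4)/6 = 31.6667
Σ_{t=1}^{5}(z_t−z̄)(z_{t+1}−z̄) = -435.1244
γ_1 = -435.1244 / 6 = -72.521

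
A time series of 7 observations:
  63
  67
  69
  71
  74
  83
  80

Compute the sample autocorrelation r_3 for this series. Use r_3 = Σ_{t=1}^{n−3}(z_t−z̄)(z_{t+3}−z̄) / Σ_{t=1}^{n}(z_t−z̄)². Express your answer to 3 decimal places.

-0.139

Mean z̄ = (63 + 67 + 69 + 71 + 74 + 83 + 80)/7 = 72.4286
Deviations from mean: -9.4286, -5.4286, -3.4286, -1.4286, 1.5714, 10.5714, 7.5714
Σ(z_t−z̄)(z_{t+3}−z̄) = (13.4694) + (-8.5306) + (-36.2449) + (-10.8163) = -42.1224
Denominator Σ(z_t−z̄)² = 303.7143
r_3 = -42.1224 / 303.7143 = -0.139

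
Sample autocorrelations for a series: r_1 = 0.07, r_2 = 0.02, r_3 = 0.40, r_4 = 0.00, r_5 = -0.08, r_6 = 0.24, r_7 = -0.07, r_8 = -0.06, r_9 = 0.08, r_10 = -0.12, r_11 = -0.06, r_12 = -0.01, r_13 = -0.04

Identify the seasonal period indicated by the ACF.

The largest autocorrelation is r_3 = 0.40, with a weaker echo at lag 6 (0.24); the remaining lags stay at or below 0.08.
The dominant spike at lag 3 indicates a seasonal period of 3.

3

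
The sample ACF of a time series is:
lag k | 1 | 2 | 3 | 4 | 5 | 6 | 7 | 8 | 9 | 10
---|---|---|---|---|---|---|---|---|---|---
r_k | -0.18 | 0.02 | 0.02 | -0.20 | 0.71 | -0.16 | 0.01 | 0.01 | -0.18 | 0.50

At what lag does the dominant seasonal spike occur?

5

The largest autocorrelation is r_5 = 0.71, with a weaker echo at lag 10 (0.50); the remaining lags stay at or below 0.02.
The dominant spike at lag 5 indicates a seasonal period of 5.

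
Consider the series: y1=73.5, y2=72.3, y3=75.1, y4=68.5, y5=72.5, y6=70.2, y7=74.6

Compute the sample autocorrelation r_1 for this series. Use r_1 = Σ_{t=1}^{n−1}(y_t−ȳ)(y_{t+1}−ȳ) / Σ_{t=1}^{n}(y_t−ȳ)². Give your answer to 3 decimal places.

-0.491

Mean ȳ = (73.5 + 72.3 + 75.1 + 68.5 + 72.5 + 70.2 + 74.6)/7 = 72.3857
Numerator Σ_{t=1}^{6}(y_t−ȳ)(y_{t+1}−ȳ) = -16.4088
Denominator Σ(y_t−ȳ)² = 33.4086
r_1 = -16.4088 / 33.4086 = -0.491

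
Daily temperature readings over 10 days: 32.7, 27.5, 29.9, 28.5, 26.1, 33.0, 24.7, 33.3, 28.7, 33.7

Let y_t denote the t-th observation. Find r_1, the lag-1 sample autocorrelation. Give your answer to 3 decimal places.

Mean ȳ = (32.7 + 27.5 + 29.9 + 28.5 + 26.1 + 33.0 + 24.7 + 33.3 + 28.7 + 33.7)/10 = 29.8100
Numerator Σ_{t=1}^{9}(y_t−ȳ)(y_{t+1}−ȳ) = -56.3031
Denominator Σ(y_t−ȳ)² = 94.0090
r_1 = -56.3031 / 94.0090 = -0.599

-0.599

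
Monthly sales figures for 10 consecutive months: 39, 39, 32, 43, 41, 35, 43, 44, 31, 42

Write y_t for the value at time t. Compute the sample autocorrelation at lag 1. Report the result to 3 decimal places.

-0.444

Mean ȳ = (39 + 39 + 32 + 43 + 41 + 35 + 43 + 44 + 31 + 42)/10 = 38.9000
Numerator Σ_{t=1}^{9}(y_t−ȳ)(y_{t+1}−ȳ) = -88.4100
Denominator Σ(y_t−ȳ)² = 198.9000
r_1 = -88.4100 / 198.9000 = -0.444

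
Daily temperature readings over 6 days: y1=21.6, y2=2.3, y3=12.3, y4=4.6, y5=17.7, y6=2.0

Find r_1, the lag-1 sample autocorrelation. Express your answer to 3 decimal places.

-0.633

Mean ȳ = (21.6 + 2.3 + 12.3 + 4.6 + 17.7 + 2.0)/6 = 10.0833
Σ(y_t−ȳ)(y_{t+1}−ȳ) = (-89.6381) + (-17.2531) + (-12.1547) + (-41.7647) + (-61.5681) = -222.3786
Denominator Σ(y_t−ȳ)² = 351.5483
r_1 = -222.3786 / 351.5483 = -0.633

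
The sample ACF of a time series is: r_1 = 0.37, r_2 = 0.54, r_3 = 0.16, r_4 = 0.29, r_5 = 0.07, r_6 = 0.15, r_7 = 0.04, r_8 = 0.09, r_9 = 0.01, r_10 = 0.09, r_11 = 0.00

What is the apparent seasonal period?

2

The largest autocorrelation is r_2 = 0.54; the remaining lags stay at or below 0.37.
The dominant spike at lag 2 indicates a seasonal period of 2.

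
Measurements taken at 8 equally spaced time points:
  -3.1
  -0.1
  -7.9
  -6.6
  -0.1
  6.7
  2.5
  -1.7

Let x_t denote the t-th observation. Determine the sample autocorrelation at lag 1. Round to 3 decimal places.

0.364

Mean x̄ = (-3.1 − 0.1 − 7.9 − 6.6 − 0.1 + 6.7 + 2.5 − 1.7)/8 = -1.2875
Deviations from mean: -1.8125, 1.1875, -6.6125, -5.3125, 1.1875, 7.9875, 3.7875, -0.4125
Σ(x_t−x̄)(x_{t+1}−x̄) = (-2.1523) + (-7.8523) + (35.1289) + (-6.3086) + (9.4852) + (30.2527) + (-1.5623) = 56.9911
Denominator Σ(x_t−x̄)² = 156.3688
r_1 = 56.9911 / 156.3688 = 0.364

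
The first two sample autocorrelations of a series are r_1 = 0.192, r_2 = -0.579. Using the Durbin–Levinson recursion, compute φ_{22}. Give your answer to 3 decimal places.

-0.639

φ_{22} = (r_2 − r_1²) / (1 − r_1²)
r_1² = (0.192)² = 0.036864
Numerator = -0.579 − 0.0369 = -0.6159; denominator = 1 − 0.0369 = 0.9631
φ_{22} = -0.6159 / 0.9631 = -0.639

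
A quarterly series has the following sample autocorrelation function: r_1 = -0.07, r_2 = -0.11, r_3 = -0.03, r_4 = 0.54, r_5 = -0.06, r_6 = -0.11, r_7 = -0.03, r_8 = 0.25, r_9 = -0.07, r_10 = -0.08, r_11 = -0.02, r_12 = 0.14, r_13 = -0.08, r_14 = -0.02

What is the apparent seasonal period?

The largest autocorrelation is r_4 = 0.54, with a weaker echo at lag 8 (0.25); the remaining lags stay at or below 0.14.
The dominant spike at lag 4 indicates a seasonal period of 4.

4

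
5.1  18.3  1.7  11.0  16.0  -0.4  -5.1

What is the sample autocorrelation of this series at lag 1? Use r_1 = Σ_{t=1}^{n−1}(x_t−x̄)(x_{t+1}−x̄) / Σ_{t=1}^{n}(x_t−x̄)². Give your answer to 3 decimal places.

-0.087

Mean x̄ = (5.1 + 18.3 + 1.7 + 11.0 + 16.0 − 0.4 − 5.1)/7 = 6.6571
Σ(x_t−x̄)(x_{t+1}−x̄) = (-18.1296) + (-57.7153) + (-21.5282) + (40.5747) + (-65.9339) + (82.9718) = -39.7604
Denominator Σ(x_t−x̄)² = 456.7371
r_1 = -39.7604 / 456.7371 = -0.087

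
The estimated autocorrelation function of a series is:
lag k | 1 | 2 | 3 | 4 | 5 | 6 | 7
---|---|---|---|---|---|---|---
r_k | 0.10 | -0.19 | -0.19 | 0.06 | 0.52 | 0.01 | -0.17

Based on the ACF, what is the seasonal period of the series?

The largest autocorrelation is r_5 = 0.52; the remaining lags stay at or below 0.10.
The dominant spike at lag 5 indicates a seasonal period of 5.

5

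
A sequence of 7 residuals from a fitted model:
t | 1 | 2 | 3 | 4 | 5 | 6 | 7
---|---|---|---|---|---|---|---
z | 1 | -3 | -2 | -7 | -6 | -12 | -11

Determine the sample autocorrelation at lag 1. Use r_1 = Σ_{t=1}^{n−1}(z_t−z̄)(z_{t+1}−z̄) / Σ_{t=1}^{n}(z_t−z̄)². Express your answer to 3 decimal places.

0.435

Mean z̄ = (1 − 3 − 2 − 7 − 6 − 12 − 11)/7 = -5.7143
Deviations from mean: 6.7143, 2.7143, 3.7143, -1.2857, -0.2857, -6.2857, -5.2857
Σ(z_t−z̄)(z_{t+1}−z̄) = (18.2245) + (10.0816) + (-4.7755) + (0.3673) + (1.7959) + (33.2245) = 58.9184
Denominator Σ(z_t−z̄)² = 135.4286
r_1 = 58.9184 / 135.4286 = 0.435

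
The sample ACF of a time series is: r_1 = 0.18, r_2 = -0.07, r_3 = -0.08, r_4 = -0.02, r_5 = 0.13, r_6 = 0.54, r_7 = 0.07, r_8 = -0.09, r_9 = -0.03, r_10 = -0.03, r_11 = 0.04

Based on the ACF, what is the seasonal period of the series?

The largest autocorrelation is r_6 = 0.54; the remaining lags stay at or below 0.18.
The dominant spike at lag 6 indicates a seasonal period of 6.

6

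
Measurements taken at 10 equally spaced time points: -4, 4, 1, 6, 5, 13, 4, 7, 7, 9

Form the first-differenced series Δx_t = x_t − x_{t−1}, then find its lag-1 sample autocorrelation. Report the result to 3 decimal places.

-0.661

First differences Δx: 8, -3, 5, -1, 8, -9, 3, 0, 2
Mean of differences = 1.4444
Numerator Σ(Δx_t−Δx̄)(Δx_{t+1}−Δx̄) = -157.4198
Denominator Σ(Δx_t−Δx̄)² = 238.2222
r_1(Δx) = -157.4198 / 238.2222 = -0.661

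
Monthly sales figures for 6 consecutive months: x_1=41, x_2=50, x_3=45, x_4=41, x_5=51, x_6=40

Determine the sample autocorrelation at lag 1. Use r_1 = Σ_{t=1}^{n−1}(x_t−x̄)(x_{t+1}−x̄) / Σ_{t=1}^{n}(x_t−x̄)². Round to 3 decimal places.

Mean x̄ = (41 + 50 + 45 + 41 + 51 + 40)/6 = 44.6667
Deviations from mean: -3.6667, 5.3333, 0.3333, -3.6667, 6.3333, -4.6667
Σ(x_t−x̄)(x_{t+1}−x̄) = (-19.5556) + (1.7778) + (-1.2222) + (-23.2222) + (-29.5556) = -71.7778
Denominator Σ(x_t−x̄)² = 117.3333
r_1 = -71.7778 / 117.3333 = -0.612

-0.612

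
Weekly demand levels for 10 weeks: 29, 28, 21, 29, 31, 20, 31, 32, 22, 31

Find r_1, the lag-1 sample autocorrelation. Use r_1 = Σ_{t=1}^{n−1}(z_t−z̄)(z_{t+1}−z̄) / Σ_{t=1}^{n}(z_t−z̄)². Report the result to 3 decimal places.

Mean z̄ = (29 + 28 + 21 + 29 + 31 + 20 + 31 + 32 + 22 + 31)/10 = 27.4000
Numerator Σ_{t=1}^{9}(z_t−z̄)(z_{t+1}−z̄) = -88.3600
Denominator Σ(z_t−z̄)² = 190.4000
r_1 = -88.3600 / 190.4000 = -0.464

-0.464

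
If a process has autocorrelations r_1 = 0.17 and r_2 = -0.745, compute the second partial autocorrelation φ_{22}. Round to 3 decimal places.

-0.797

φ_{22} = (r_2 − r_1²) / (1 − r_1²)
r_1² = (0.17)² = 0.0289
Numerator = -0.745 − 0.0289 = -0.7739; denominator = 1 − 0.0289 = 0.9711
φ_{22} = -0.7739 / 0.9711 = -0.797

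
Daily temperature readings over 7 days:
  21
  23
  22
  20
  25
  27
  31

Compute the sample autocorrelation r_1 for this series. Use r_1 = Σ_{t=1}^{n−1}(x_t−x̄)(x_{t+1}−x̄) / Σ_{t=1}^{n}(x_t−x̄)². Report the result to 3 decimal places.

0.376

Mean x̄ = (21 + 23 + 22 + 20 + 25 + 27 + 31)/7 = 24.1429
Σ(x_t−x̄)(x_{t+1}−x̄) = (3.5918) + (2.4490) + (8.8776) + (-3.5510) + (2.4490) + (19.5918) = 33.4082
Denominator Σ(x_t−x̄)² = 88.8571
r_1 = 33.4082 / 88.8571 = 0.376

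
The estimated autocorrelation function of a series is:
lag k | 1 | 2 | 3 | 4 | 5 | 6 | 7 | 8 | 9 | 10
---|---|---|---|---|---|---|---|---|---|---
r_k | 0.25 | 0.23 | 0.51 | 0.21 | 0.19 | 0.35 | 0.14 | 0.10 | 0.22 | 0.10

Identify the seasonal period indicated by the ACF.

The largest autocorrelation is r_3 = 0.51, with a weaker echo at lag 6 (0.35); the remaining lags stay at or below 0.25. The elevated value at lag 1 (0.25), dropping to 0.23 at lag 2, reflects decaying short-term dependence rather than seasonality.
The dominant spike at lag 3 indicates a seasonal period of 3.

3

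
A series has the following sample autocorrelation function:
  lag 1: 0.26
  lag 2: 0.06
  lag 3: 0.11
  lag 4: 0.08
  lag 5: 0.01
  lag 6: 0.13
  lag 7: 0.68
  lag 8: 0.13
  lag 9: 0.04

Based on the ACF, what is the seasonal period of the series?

7

The largest autocorrelation is r_7 = 0.68; the remaining lags stay at or below 0.26. The elevated value at lag 1 (0.26), dropping to 0.06 at lag 2, reflects decaying short-term dependence rather than seasonality.
The dominant spike at lag 7 indicates a seasonal period of 7.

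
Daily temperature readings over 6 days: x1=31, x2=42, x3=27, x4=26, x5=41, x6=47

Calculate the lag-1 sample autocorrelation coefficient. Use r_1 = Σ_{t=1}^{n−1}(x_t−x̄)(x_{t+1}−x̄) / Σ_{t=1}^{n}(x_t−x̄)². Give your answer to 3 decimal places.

0.021

Mean x̄ = (31 + 42 + 27 + 26 + 41 + 47)/6 = 35.6667
Σ(x_t−x̄)(x_{t+1}−x̄) = (-29.5556) + (-54.8889) + (83.7778) + (-51.5556) + (60.4444) = 8.2222
Denominator Σ(x_t−x̄)² = 387.3333
r_1 = 8.2222 / 387.3333 = 0.021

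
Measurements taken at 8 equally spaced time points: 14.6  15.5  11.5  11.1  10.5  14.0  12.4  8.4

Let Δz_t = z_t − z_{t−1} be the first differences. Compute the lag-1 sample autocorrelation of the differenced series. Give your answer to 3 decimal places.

-0.155

First differences Δz: 0.9, -4.0, -0.4, -0.6, 3.5, -1.6, -4.0
Mean of differences = -0.8857
Numerator Σ(Δz_t−Δz̄)(Δz_{t+1}−Δz̄) = -6.5902
Denominator Σ(Δz_t−Δz̄)² = 42.6486
r_1(Δz) = -6.5902 / 42.6486 = -0.155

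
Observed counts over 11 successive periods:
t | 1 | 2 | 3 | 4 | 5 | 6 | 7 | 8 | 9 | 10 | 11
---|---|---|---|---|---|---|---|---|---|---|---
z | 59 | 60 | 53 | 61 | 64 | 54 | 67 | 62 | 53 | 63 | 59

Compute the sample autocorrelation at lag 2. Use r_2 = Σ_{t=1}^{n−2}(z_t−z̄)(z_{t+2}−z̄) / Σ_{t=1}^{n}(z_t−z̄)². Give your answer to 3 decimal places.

Mean z̄ = (59 + 60 + 53 + 61 + 64 + 54 + 67 + 62 + 53 + 63 + 59)/11 = 59.5455
Numerator Σ_{t=1}^{9}(z_t−z̄)(z_{t+2}−z̄) = -50.1405
Denominator Σ(z_t−z̄)² = 212.7273
r_2 = -50.1405 / 212.7273 = -0.236

-0.236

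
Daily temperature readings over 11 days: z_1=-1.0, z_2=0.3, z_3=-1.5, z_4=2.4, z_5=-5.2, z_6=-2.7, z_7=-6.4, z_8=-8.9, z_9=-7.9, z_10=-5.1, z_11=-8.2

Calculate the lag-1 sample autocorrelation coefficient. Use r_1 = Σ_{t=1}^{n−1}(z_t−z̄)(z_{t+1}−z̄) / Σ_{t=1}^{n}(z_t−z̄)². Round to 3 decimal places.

Mean z̄ = (-1.0 + 0.3 − 1.5 + 2.4 − 5.2 − 2.7 − 6.4 − 8.9 − 7.9 − 5.1 − 8.2)/11 = -4.0182
Numerator Σ_{t=1}^{10}(z_t−z̄)(z_{t+1}−z̄) = 67.0879
Denominator Σ(z_t−z̄)² = 141.6564
r_1 = 67.0879 / 141.6564 = 0.474

0.474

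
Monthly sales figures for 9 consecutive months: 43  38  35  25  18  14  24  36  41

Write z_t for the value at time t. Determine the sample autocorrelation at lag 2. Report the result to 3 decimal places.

-0.035

Mean z̄ = (43 + 38 + 35 + 25 + 18 + 14 + 24 + 36 + 41)/9 = 30.4444
Numerator Σ_{t=1}^{7}(z_t−z̄)(z_{t+2}−z̄) = -30.2840
Denominator Σ(z_t−z̄)² = 874.2222
r_2 = -30.2840 / 874.2222 = -0.035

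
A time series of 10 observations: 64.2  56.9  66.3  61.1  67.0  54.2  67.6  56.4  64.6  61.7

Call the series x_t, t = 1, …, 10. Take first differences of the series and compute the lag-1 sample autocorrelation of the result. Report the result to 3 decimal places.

-0.882

First differences Δx: -7.3, 9.4, -5.2, 5.9, -12.8, 13.4, -11.2, 8.2, -2.9
Mean of differences = -0.2778
Numerator Σ(Δx_t−Δx̄)(Δx_{t+1}−Δx̄) = -658.8583
Denominator Σ(Δx_t−Δx̄)² = 747.2956
r_1(Δx) = -658.8583 / 747.2956 = -0.882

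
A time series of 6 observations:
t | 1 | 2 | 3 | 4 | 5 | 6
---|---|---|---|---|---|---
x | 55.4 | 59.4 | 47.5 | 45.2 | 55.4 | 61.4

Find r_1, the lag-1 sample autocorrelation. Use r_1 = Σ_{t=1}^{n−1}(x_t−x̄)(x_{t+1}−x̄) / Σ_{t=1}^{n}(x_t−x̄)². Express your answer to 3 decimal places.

0.136

Mean x̄ = (55.4 + 59.4 + 47.5 + 45.2 + 55.4 + 61.4)/6 = 54.0500
Deviations from mean: 1.3500, 5.3500, -6.5500, -8.8500, 1.3500, 7.3500
Σ(x_t−x̄)(x_{t+1}−x̄) = (7.2225) + (-35.0425) + (57.9675) + (-11.9475) + (9.9225) = 28.1225
Denominator Σ(x_t−x̄)² = 207.5150
r_1 = 28.1225 / 207.5150 = 0.136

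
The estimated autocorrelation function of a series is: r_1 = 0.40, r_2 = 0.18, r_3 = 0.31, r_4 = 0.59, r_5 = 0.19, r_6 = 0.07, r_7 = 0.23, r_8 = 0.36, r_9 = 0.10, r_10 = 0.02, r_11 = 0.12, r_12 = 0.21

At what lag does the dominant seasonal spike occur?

The largest autocorrelation is r_4 = 0.59; the remaining lags stay at or below 0.40. The elevated value at lag 1 (0.40), dropping to 0.18 at lag 2, reflects decaying short-term dependence rather than seasonality.
The dominant spike at lag 4 indicates a seasonal period of 4.

4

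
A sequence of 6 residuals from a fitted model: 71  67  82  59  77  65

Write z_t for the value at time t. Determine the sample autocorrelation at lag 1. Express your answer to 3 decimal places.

Mean z̄ = (71 + 67 + 82 + 59 + 77 + 65)/6 = 70.1667
Deviations from mean: 0.8333, -3.1667, 11.8333, -11.1667, 6.8333, -5.1667
Numerator Σ_{t=1}^{5}(z_t−z̄)(z_{t+1}−z̄) = -283.8611
Denominator Σ(z_t−z̄)² = 348.8333
r_1 = -283.8611 / 348.8333 = -0.814

-0.814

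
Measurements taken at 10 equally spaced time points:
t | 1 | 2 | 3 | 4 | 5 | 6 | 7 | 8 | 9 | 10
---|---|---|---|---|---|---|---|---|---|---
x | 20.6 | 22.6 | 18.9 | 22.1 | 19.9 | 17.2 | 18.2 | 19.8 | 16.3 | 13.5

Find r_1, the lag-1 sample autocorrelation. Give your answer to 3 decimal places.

0.295

Mean x̄ = (20.6 + 22.6 + 18.9 + 22.1 + 19.9 + 17.2 + 18.2 + 19.8 + 16.3 + 13.5)/10 = 18.9100
Numerator Σ_{t=1}^{9}(x_t−x̄)(x_{t+1}−x̄) = 20.0119
Denominator Σ(x_t−x̄)² = 67.9290
r_1 = 20.0119 / 67.9290 = 0.295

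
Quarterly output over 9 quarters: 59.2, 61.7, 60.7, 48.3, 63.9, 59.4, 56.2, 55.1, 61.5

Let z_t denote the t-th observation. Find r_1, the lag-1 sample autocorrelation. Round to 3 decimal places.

-0.388

Mean z̄ = (59.2 + 61.7 + 60.7 + 48.3 + 63.9 + 59.4 + 56.2 + 55.1 + 61.5)/9 = 58.4444
Numerator Σ_{t=1}^{8}(z_t−z̄)(z_{t+1}−z̄) = -68.0664
Denominator Σ(z_t−z̄)² = 175.4022
r_1 = -68.0664 / 175.4022 = -0.388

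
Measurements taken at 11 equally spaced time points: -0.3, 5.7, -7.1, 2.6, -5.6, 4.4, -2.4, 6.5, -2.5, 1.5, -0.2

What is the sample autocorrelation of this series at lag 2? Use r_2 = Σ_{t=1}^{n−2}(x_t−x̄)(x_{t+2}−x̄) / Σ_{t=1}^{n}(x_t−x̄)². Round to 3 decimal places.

Mean x̄ = (-0.3 + 5.7 − 7.1 + 2.6 − 5.6 + 4.4 − 2.4 + 6.5 − 2.5 + 1.5 − 0.2)/11 = 0.2364
Numerator Σ_{t=1}^{9}(x_t−x̄)(x_{t+2}−x̄) = 127.2974
Denominator Σ(x_t−x̄)² = 196.4055
r_2 = 127.2974 / 196.4055 = 0.648

0.648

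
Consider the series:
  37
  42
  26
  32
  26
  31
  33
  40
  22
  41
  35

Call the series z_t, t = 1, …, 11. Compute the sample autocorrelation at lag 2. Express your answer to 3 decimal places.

0.086

Mean z̄ = (37 + 42 + 26 + 32 + 26 + 31 + 33 + 40 + 22 + 41 + 35)/11 = 33.1818
Numerator Σ_{t=1}^{9}(z_t−z̄)(z_{t+2}−z̄) = 37.7521
Denominator Σ(z_t−z̄)² = 437.6364
r_2 = 37.7521 / 437.6364 = 0.086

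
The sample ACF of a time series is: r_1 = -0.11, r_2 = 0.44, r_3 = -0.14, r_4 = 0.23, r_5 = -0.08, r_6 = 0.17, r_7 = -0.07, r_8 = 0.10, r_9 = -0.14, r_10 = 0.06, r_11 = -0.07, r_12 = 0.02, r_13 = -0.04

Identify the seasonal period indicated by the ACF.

The largest autocorrelation is r_2 = 0.44, with weaker echoes at lags 4 (0.23) and 6 (0.17); the remaining lags stay at or below 0.10.
The dominant spike at lag 2 indicates a seasonal period of 2.

2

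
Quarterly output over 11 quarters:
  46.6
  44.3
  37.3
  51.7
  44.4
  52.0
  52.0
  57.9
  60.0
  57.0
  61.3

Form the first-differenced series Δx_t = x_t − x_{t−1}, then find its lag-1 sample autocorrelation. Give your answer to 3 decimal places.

-0.653

First differences Δx: -2.3, -7.0, 14.4, -7.3, 7.6, 0.0, 5.9, 2.1, -3.0, 4.3
Mean of differences = 1.4700
Numerator Σ(Δx_t−Δx̄)(Δx_{t+1}−Δx̄) = -272.9399
Denominator Σ(Δx_t−Δx̄)² = 417.8010
r_1(Δx) = -272.9399 / 417.8010 = -0.653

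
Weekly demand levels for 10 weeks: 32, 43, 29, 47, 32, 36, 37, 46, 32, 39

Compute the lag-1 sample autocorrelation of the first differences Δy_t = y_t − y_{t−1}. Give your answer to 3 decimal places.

First differences Δy: 11, -14, 18, -15, 4, 1, 9, -14, 7
Mean of differences = 0.7778
Numerator Σ(Δy_t−Δȳ)(Δy_{t+1}−Δȳ) = -939.0494
Denominator Σ(Δy_t−Δȳ)² = 1203.5556
r_1(Δy) = -939.0494 / 1203.5556 = -0.780

-0.780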